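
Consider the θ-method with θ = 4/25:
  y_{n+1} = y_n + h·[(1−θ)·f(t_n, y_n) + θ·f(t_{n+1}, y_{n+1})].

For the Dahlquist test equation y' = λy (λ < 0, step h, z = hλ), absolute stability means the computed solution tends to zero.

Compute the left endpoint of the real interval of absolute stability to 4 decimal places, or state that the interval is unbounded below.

Test eqn y'=λy, z=hλ:
  y_{n+1} = y_n + z·[21/25·y_n + 4/25·y_{n+1}] ⇒ (1 − 4/25z)y_{n+1} = (1 + 21/25z)y_n
  ⇒ R(z) = (1 + 21/25z)/(1 − 4/25z).

Solve |R(x)|<1 on ℝ⁻.
x=-1.33: |R|=0.0966
R=−1: 1+21/25x = −1+4/25x ⇒ -17/25x=2 ⇒ x=2/(-17/25)=-2.9412
Confirm numerically:
  x=-2.163: |R|=0.60689 <1
  x=-2.091: |R|=0.56681 <1
  x=-1.599: |R|=0.27325 <1
  x=-1.241: |R|=0.03541 <1
  x=-3.441: |R|=1.21920 >1
  x=-3.172: |R|=1.10412 >1
So |R|<1 on (-2.9412, 0).

z* = -2.9412.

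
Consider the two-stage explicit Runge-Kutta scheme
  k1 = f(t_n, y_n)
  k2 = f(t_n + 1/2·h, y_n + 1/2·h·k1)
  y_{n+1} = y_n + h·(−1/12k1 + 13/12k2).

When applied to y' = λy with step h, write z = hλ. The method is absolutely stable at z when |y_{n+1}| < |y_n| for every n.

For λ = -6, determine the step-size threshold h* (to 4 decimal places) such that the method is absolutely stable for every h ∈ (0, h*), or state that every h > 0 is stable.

(-1.8462,0); λ=-6 ⇒ h* = (24/13)/6 = 0.3077.

Set f=λy, z=hλ:
  k1=λy_n ⇒ h·k1=z·y_n;  k2=λ(1+1/2z)y_n ⇒ h·k2=z(1+1/2z)y_n
  y_{n+1}/y_n = 1 − 1/12z + 13/12z(1+1/2z) = 1 + z + 13/24z²
  ⇒ R(z) = 1 + z + 13/24z².

Find x<0 with |R(x)|<1.
x=-0.49: |R|=0.6401
R=1: x+13/24x²=0 ⇒ x=−24/13=-1.8462; min R=1−1/(4·13/24)=0.5385>−1
Confirm numerically:
  x=-1.787: |R|=0.94274 <1
  x=-1.762: |R|=0.91968 <1
  x=-1.134: |R|=0.56256 <1
  x=-2.308: |R|=1.57738 >1
  x=-2.047: |R|=1.22270 >1
  x=-1.967: |R|=1.12876 >1
Interval (-1.8462, 0).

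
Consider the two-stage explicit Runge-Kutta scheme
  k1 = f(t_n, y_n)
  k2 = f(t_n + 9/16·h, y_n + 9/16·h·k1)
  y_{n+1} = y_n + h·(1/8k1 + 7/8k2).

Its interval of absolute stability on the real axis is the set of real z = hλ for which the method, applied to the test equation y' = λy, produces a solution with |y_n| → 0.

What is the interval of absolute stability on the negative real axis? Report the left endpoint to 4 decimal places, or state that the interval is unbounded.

Set f=λy, z=hλ:
  k1=λy_n ⇒ h·k1=z·y_n;  k2=λ(1+9/16z)y_n ⇒ h·k2=z(1+9/16z)y_n
  y_{n+1}/y_n = 1 + 1/8z + 7/8z(1+9/16z) = 1 + z + 63/128z²
  ⇒ R(z) = 1 + z + 63/128z².

Find x<0 with |R(x)|<1.
x=-0.33: |R|=0.7236
R=1: x+63/128x²=0 ⇒ x=−128/63=-2.0317; min R=1−1/(4·63/128)=0.4921>−1
Confirm numerically:
  x=-1.990: |R|=0.95911 <1
  x=-1.934: |R|=0.90696 <1
  x=-1.922: |R|=0.89618 <1
  x=-1.765: |R|=0.76827 <1
  x=-2.545: |R|=1.64291 >1
  x=-2.374: |R|=1.39991 >1
  x=-2.286: |R|=1.28607 >1
So |R|<1 on (-2.0317, 0).

z∈(-2.0317,0).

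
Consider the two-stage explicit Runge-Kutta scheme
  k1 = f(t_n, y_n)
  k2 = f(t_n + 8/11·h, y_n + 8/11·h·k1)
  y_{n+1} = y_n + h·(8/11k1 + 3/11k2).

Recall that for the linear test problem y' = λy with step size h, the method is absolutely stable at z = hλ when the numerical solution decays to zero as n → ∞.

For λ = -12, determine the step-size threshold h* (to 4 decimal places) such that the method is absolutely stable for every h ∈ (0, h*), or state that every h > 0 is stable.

(-5.0417,0); λ=-12 ⇒ h* = (121/24)/12 = 0.4201.

Test eqn y'=λy, z=hλ:
  k1=λy_n ⇒ h·k1=z·y_n;  k2=λ(1+8/11z)y_n ⇒ h·k2=z(1+8/11z)y_n
  y_{n+1}/y_n = 1 + 8/11z + 3/11z(1+8/11z) = 1 + z + 24/121z²
  so R(z) = 1 + z + 24/121z².

Need |R(x)|<1, x<0.
x=-1.58: |R|=0.0848
R=1: x+24/121x²=0 ⇒ x=−121/24=-5.0417; min R=1−1/(4·24/121)=-0.2604>−1
Confirm numerically:
  x=-4.440: |R|=0.47014 <1
  x=-3.702: |R|=0.01631 <1
  x=-2.141: |R|=0.23180 <1
  x=-5.597: |R|=1.61650 >1
  x=-5.557: |R|=1.56801 >1
So |R|<1 on (-5.0417, 0).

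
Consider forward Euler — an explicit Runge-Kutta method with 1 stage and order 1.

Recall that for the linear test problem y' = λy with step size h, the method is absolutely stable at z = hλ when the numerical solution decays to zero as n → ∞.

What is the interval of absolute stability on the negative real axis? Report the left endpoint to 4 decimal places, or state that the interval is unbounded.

On y'=λy, z=hλ:
  order 1, 1-stage ⇒ R(z)=1+z
  (e.g. R(-1.47)=-0.47000, |R|=0.47000)

Boundary: |R(x)|=1, x<0.
x=-1.47: |R|=0.4700
|R(-1.37)|=0.3700 |R(-1.09)|=0.0900 |R(-0.83)|=0.1700
Bisect:
  x_lo=-2.5357 |R|=1.5357  x_hi=-0.0951 |R|=0.9049
  mid=-1.31540 |R|=0.31540 →hi
  mid=-1.92556 |R|=0.92556 →hi
  mid=-2.23064 |R|=1.23064 →lo
  mid=-2.07810 |R|=1.07810 →lo
  mid=-2.00183 |R|=1.00183 →lo
  mid=-1.96370 |R|=0.96370 →hi
  mid=-1.98277 |R|=0.98277 →hi
  mid=-1.99230 |R|=0.99230 →hi
  mid=-1.99707 |R|=0.99707 →hi
  ...
  [-2.00005,-1.99990] ⇒ x*=-2.0000
Interval (-2.0000, 0).

z∈(-2.0000,0).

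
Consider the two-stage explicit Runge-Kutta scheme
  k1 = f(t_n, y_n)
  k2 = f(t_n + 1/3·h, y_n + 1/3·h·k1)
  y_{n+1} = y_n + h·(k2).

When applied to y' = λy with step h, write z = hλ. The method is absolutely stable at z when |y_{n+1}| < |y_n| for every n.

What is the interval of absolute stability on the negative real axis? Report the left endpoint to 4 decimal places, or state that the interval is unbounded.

(-3.0000, 0).

Test eqn y'=λy, z=hλ:
  k1=λy_n ⇒ h·k1=z·y_n;  k2=λ(1+1/3z)y_n ⇒ h·k2=z(1+1/3z)y_n
  y_{n+1}/y_n = 1 + z(1+1/3z) = 1 + z + 1/3z²
  R(z) = 1 + z + 1/3z².

Solve |R(x)|<1 on ℝ⁻.
x=-0.76: |R|=0.4325
R=1: x+1/3x²=0 ⇒ x=−3=-3.0000; min R=1−1/(4·1/3)=0.2500>−1
Confirm numerically:
  x=-2.783: |R|=0.79870 <1
  x=-2.474: |R|=0.56623 <1
  x=-1.274: |R|=0.26703 <1
  x=-1.222: |R|=0.27576 <1
  x=-3.542: |R|=1.63992 >1
  x=-3.058: |R|=1.05912 >1
  x=-3.054: |R|=1.05497 >1
So |R|<1 on (-3.0000, 0).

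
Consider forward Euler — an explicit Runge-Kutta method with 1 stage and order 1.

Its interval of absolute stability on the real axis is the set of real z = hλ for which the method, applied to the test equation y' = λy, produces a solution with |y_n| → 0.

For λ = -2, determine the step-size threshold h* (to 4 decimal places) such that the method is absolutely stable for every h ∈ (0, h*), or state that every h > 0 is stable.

On y'=λy, z=hλ:
  order 1, 1-stage ⇒ R(z)=1+z
  (e.g. R(-0.76)=0.24000, |R|=0.24000)

Solve |R(x)|<1 on ℝ⁻.
x=-0.76: |R|=0.2400
|R(-2.08)|=1.0800 |R(-1.99)|=0.9900 |R(-1.92)|=0.9200
Bisect:
  x_lo=-2.8127 |R|=1.8127  x_hi=-0.2586 |R|=0.7414
  mid=-1.53562 |R|=0.53562 →hi
  mid=-2.17415 |R|=1.17415 →lo
  mid=-1.85489 |R|=0.85489 →hi
  mid=-2.01452 |R|=1.01452 →lo
  mid=-1.93470 |R|=0.93470 →hi
  mid=-1.97461 |R|=0.97461 →hi
  mid=-1.99457 |R|=0.99457 →hi
  mid=-2.00454 |R|=1.00454 →lo
  ...
  [-2.00002,-1.99987] ⇒ x*=-2.0000
Interval (-2.0000, 0).

(-2.0000,0); λ=-2 ⇒ h* = 1.0000.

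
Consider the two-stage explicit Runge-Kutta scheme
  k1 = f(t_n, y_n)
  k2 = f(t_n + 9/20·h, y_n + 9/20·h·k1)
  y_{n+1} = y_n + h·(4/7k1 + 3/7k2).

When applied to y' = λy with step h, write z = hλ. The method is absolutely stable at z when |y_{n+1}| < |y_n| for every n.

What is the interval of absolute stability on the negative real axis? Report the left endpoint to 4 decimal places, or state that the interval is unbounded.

With y'=λy (z=hλ):
  k1=λy_n ⇒ h·k1=z·y_n;  k2=λ(1+9/20z)y_n ⇒ h·k2=z(1+9/20z)y_n
  y_{n+1}/y_n = 1 + 4/7z + 3/7z(1+9/20z) = 1 + z + 27/140z²
  Hence R(z) = 1 + z + 27/140z².

Need |R(x)|<1, x<0.
x=-1.6: |R|=0.1063
R=1: x+27/140x²=0 ⇒ x=−140/27=-5.1852; min R=1−1/(4·27/140)=-0.2963>−1
Confirm numerically:
  x=-4.318: |R|=0.27785 <1
  x=-3.933: |R|=0.05021 <1
  x=-3.824: |R|=0.00385 <1
  x=-2.795: |R|=0.28840 <1
  x=-5.680: |R|=1.54203 >1
  x=-5.509: |R|=1.34404 >1
  x=-5.272: |R|=1.08827 >1
Stable set (-5.1852, 0).

(-5.1852, 0).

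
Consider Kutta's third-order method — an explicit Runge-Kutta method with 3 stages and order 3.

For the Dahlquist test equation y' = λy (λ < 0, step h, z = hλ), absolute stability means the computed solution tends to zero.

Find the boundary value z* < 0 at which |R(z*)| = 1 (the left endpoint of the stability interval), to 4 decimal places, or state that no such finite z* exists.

On y'=λy, z=hλ:
  order 3, 3-stage ⇒ R(z)=1+z+z^2/2+z^3/6
  (e.g. R(-0.61)=0.53822, |R|=0.53822)

Need |R(x)|<1, x<0.
x=-0.61: |R|=0.5382
|R(-2.48)|=0.9470 |R(-2.33)|=0.7238 |R(-1.84)|=0.1855
Bisect:
  x_lo=-3.3206 |R|=2.9099  x_hi=-0.1109 |R|=0.8950
  mid=-1.71578 |R|=0.08568 →hi
  mid=-2.51821 |R|=1.00901 →lo
  mid=-2.11700 |R|=0.45744 →hi
  mid=-2.31760 |R|=0.70671 →hi
  mid=-2.41791 |R|=0.85073 →hi
  mid=-2.46806 |R|=0.92802 →hi
  mid=-2.49313 |R|=0.96805 →hi
  mid=-2.50567 |R|=0.98841 →hi
  mid=-2.51194 |R|=0.99868 →hi
  mid=-2.51508 |R|=1.00384 →lo
  ...
  [-2.51292,-2.51273] ⇒ x*=-2.5127
So |R|<1 on (-2.5127, 0).

z* = -2.5127.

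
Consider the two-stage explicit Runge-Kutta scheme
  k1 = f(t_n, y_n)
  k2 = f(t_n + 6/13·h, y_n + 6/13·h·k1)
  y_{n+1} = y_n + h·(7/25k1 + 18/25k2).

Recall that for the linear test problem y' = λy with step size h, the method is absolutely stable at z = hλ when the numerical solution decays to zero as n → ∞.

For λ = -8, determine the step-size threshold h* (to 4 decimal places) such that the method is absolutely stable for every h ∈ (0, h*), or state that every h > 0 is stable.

Test eqn y'=λy, z=hλ:
  k1=λy_n ⇒ h·k1=z·y_n;  k2=λ(1+6/13z)y_n ⇒ h·k2=z(1+6/13z)y_n
  y_{n+1}/y_n = 1 + 7/25z + 18/25z(1+6/13z) = 1 + z + 108/325z²
  so R(z) = 1 + z + 108/325z².

Solve |R(x)|<1 on ℝ⁻.
x=-1.16: |R|=0.2872
R=1: x+108/325x²=0 ⇒ x=−325/108=-3.0093; min R=1−1/(4·108/325)=0.2477>−1
Confirm numerically:
  x=-2.118: |R|=0.37271 <1
  x=-1.850: |R|=0.28732 <1
  x=-1.696: |R|=0.25986 <1
  x=-3.371: |R|=1.40523 >1
  x=-3.178: |R|=1.17820 >1
Interval (-3.0093, 0).

(-3.0093,0); λ=-8 ⇒ h* = (325/108)/8 = 0.3762.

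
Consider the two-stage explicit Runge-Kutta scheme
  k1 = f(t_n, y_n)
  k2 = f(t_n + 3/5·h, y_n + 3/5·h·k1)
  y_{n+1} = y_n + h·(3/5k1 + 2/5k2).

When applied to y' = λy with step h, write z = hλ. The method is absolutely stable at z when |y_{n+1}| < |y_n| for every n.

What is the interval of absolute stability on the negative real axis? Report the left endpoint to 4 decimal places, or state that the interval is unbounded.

z∈(-4.1667,0).

Test eqn y'=λy, z=hλ:
  k1=λy_n ⇒ h·k1=z·y_n;  k2=λ(1+3/5z)y_n ⇒ h·k2=z(1+3/5z)y_n
  y_{n+1}/y_n = 1 + 3/5z + 2/5z(1+3/5z) = 1 + z + 6/25z²
  Hence R(z) = 1 + z + 6/25z².

Need |R(x)|<1, x<0.
x=-1.61: |R|=0.0121
R=1: x+6/25x²=0 ⇒ x=−25/6=-4.1667; min R=1−1/(4·6/25)=-0.0417>−1
Confirm numerically:
  x=-3.465: |R|=0.41649 <1
  x=-2.757: |R|=0.06725 <1
  x=-2.156: |R|=0.04040 <1
  x=-4.653: |R|=1.54310 >1
  x=-4.603: |R|=1.48203 >1
  x=-4.411: |R|=1.25866 >1
So |R|<1 on (-4.1667, 0).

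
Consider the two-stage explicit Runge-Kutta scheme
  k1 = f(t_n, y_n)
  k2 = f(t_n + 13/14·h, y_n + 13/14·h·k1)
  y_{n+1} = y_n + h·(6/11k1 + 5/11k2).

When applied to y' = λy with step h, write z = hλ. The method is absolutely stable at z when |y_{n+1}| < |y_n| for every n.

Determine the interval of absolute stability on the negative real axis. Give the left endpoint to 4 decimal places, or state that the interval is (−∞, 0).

(-2.3692, 0).

Set f=λy, z=hλ:
  k1=λy_n ⇒ h·k1=z·y_n;  k2=λ(1+13/14z)y_n ⇒ h·k2=z(1+13/14z)y_n
  y_{n+1}/y_n = 1 + 6/11z + 5/11z(1+13/14z) = 1 + z + 65/154z²
  Hence R(z) = 1 + z + 65/154z².

Solve |R(x)|<1 on ℝ⁻.
x=-0.5: |R|=0.6055
R=1: x+65/154x²=0 ⇒ x=−154/65=-2.3692; min R=1−1/(4·65/154)=0.4077>−1
Confirm numerically:
  x=-1.458: |R|=0.43924 <1
  x=-1.256: |R|=0.40984 <1
  x=-1.043: |R|=0.41616 <1
  x=-2.437: |R|=1.06971 >1
  x=-2.433: |R|=1.06549 >1
So |R|<1 on (-2.3692, 0).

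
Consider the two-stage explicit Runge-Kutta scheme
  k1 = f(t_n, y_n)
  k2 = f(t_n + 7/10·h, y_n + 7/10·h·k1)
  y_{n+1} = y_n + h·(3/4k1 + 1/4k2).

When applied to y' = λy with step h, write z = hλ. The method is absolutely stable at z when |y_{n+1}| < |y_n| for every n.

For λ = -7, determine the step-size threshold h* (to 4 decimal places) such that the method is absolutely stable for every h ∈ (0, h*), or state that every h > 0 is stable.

With y'=λy (z=hλ):
  k1=λy_n ⇒ h·k1=z·y_n;  k2=λ(1+7/10z)y_n ⇒ h·k2=z(1+7/10z)y_n
  y_{n+1}/y_n = 1 + 3/4z + 1/4z(1+7/10z) = 1 + z + 7/40z²
  Hence R(z) = 1 + z + 7/40z².

Find x<0 with |R(x)|<1.
x=-0.87: |R|=0.2625
R=1: x+7/40x²=0 ⇒ x=−40/7=-5.7143; min R=1−1/(4·7/40)=-0.4286>−1
Confirm numerically:
  x=-4.572: |R|=0.08606 <1
  x=-3.950: |R|=0.21956 <1
  x=-3.838: |R|=0.26021 <1
  x=-2.716: |R|=0.42509 <1
  x=-5.902: |R|=1.19388 >1
  x=-5.852: |R|=1.14103 >1
  x=-5.750: |R|=1.03594 >1
So |R|<1 on (-5.7143, 0).

(-5.7143,0); λ=-7 ⇒ h* = (40/7)/7 = 0.8163.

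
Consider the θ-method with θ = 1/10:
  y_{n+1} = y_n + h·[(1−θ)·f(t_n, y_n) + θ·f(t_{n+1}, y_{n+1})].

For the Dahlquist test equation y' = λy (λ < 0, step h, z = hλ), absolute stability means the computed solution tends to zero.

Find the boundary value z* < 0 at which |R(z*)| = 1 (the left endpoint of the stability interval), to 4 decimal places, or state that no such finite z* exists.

Set f=λy, z=hλ:
  y_{n+1} = y_n + z·[9/10·y_n + 1/10·y_{n+1}] ⇒ (1 − 1/10z)y_{n+1} = (1 + 9/10z)y_n
  R(z) = (1 + 9/10z)/(1 − 1/10z).

Find x<0 with |R(x)|<1.
x=-0.58: |R|=0.4518
R=−1: 1+9/10x = −1+1/10x ⇒ -4/5x=2 ⇒ x=2/(-4/5)=-2.5000
Confirm numerically:
  x=-1.630: |R|=0.40155 <1
  x=-1.507: |R|=0.30964 <1
  x=-1.445: |R|=0.26256 <1
  x=-1.260: |R|=0.11901 <1
  x=-2.981: |R|=1.29643 >1
  x=-2.585: |R|=1.05403 >1
So |R|<1 on (-2.5000, 0).

left endpoint -2.5000.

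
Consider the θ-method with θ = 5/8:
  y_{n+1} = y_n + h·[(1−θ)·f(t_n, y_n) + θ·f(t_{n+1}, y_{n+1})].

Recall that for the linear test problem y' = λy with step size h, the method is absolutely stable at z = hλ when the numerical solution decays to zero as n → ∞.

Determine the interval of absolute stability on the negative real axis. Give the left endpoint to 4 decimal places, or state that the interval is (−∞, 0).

interval (−∞, 0).

With y'=λy (z=hλ):
  y_{n+1} = y_n + z·[3/8·y_n + 5/8·y_{n+1}] ⇒ (1 − 5/8z)y_{n+1} = (1 + 3/8z)y_n
  R(z) = (1 + 3/8z)/(1 − 5/8z).

Find x<0 with |R(x)|<1.
x=-0.57: |R|=0.5797
x=-2: |R|=0.1111
x=-10: |R|=0.3793
x=-100: |R|=0.5748
θ=5/8≥1/2 ⇒ |1+3/8x|<|1−5/8x| ∀x<0 ⇒ stable on all of ℝ⁻.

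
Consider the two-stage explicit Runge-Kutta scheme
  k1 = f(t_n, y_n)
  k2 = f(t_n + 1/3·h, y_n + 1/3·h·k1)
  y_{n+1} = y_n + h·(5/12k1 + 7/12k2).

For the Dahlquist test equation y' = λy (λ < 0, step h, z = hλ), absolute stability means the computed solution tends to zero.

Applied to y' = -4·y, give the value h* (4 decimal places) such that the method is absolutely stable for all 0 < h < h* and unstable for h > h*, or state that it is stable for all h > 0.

Test eqn y'=λy, z=hλ:
  k1=λy_n ⇒ h·k1=z·y_n;  k2=λ(1+1/3z)y_n ⇒ h·k2=z(1+1/3z)y_n
  y_{n+1}/y_n = 1 + 5/12z + 7/12z(1+1/3z) = 1 + z + 7/36z²
  so R(z) = 1 + z + 7/36z².

Need |R(x)|<1, x<0.
x=-0.65: |R|=0.4322
R=1: x+7/36x²=0 ⇒ x=−36/7=-5.1429; min R=1−1/(4·7/36)=-0.2857>−1
Confirm numerically:
  x=-5.105: |R|=0.96242 <1
  x=-5.041: |R|=0.90016 <1
  x=-4.566: |R|=0.48785 <1
  x=-5.723: |R|=1.64559 >1
  x=-5.621: |R|=1.52260 >1
  x=-5.530: |R|=1.41629 >1
Interval (-5.1429, 0).

(-5.1429,0); λ=-4 ⇒ h* = (36/7)/4 = 1.2857.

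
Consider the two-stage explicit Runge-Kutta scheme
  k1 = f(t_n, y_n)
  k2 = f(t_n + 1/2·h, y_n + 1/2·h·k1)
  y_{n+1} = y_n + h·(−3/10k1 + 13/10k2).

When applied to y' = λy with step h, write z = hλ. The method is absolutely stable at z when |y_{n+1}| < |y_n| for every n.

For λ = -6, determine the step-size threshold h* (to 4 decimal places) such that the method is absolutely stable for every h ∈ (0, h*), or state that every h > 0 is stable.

With y'=λy (z=hλ):
  k1=λy_n ⇒ h·k1=z·y_n;  k2=λ(1+1/2z)y_n ⇒ h·k2=z(1+1/2z)y_n
  y_{n+1}/y_n = 1 − 3/10z + 13/10z(1+1/2z) = 1 + z + 13/20z²
  ⇒ R(z) = 1 + z + 13/20z².

Solve |R(x)|<1 on ℝ⁻.
x=-0.68: |R|=0.6206
R=1: x+13/20x²=0 ⇒ x=−20/13=-1.5385; min R=1−1/(4·13/20)=0.6154>−1
Confirm numerically:
  x=-1.484: |R|=0.94747 <1
  x=-1.298: |R|=0.79712 <1
  x=-0.875: |R|=0.62266 <1
  x=-0.817: |R|=0.61687 <1
  x=-1.825: |R|=1.33991 >1
  x=-1.627: |R|=1.09363 >1
Stable set (-1.5385, 0).

(-1.5385,0); λ=-6 ⇒ h* = (20/13)/6 = 0.2564.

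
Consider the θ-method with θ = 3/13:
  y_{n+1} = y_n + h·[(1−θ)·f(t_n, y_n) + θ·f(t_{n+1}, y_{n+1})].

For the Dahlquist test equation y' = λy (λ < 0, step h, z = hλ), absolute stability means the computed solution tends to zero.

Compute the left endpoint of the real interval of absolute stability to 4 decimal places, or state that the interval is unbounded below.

z* = -3.7143.

Test eqn y'=λy, z=hλ:
  y_{n+1} = y_n + z·[10/13·y_n + 3/13·y_{n+1}] ⇒ (1 − 3/13z)y_{n+1} = (1 + 10/13z)y_n
  ⇒ R(z) = (1 + 10/13z)/(1 − 3/13z).

Need |R(x)|<1, x<0.
x=-0.58: |R|=0.4885
R=−1: 1+10/13x = −1+3/13x ⇒ -7/13x=2 ⇒ x=2/(-7/13)=-3.7143
Confirm numerically:
  x=-3.150: |R|=0.82405 <1
  x=-2.673: |R|=0.65322 <1
  x=-2.641: |R|=0.64092 <1
  x=-2.322: |R|=0.51187 <1
  x=-3.995: |R|=1.07865 >1
  x=-3.907: |R|=1.05457 >1
Stable set (-3.7143, 0).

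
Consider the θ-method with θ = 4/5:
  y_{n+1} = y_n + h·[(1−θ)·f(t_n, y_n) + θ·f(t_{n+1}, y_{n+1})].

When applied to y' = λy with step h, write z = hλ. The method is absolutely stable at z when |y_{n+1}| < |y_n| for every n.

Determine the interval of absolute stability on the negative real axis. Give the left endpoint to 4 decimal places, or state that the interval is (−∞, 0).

On y'=λy, z=hλ:
  y_{n+1} = y_n + z·[1/5·y_n + 4/5·y_{n+1}] ⇒ (1 − 4/5z)y_{n+1} = (1 + 1/5z)y_n
  so R(z) = (1 + 1/5z)/(1 − 4/5z).

Find x<0 with |R(x)|<1.
x=-0.31: |R|=0.7516
x=-2: |R|=0.2308
x=-10: |R|=0.1111
x=-100: |R|=0.2346
θ=4/5≥1/2 ⇒ |1+1/5x|<|1−4/5x| ∀x<0 ⇒ interval (−∞,0).

interval (−∞, 0).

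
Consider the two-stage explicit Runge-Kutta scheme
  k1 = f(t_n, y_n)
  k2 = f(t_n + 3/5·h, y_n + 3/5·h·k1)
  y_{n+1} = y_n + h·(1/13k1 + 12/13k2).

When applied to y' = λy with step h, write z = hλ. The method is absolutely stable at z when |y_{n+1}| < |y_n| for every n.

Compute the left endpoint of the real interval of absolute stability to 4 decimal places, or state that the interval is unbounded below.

left endpoint -1.8056.

On y'=λy, z=hλ:
  k1=λy_n ⇒ h·k1=z·y_n;  k2=λ(1+3/5z)y_n ⇒ h·k2=z(1+3/5z)y_n
  y_{n+1}/y_n = 1 + 1/13z + 12/13z(1+3/5z) = 1 + z + 36/65z²
  Hence R(z) = 1 + z + 36/65z².

Boundary: |R(x)|=1, x<0.
x=-1.09: |R|=0.5680
R=1: x+36/65x²=0 ⇒ x=−65/36=-1.8056; min R=1−1/(4·36/65)=0.5486>−1
Confirm numerically:
  x=-1.696: |R|=0.89709 <1
  x=-1.514: |R|=0.75552 <1
  x=-0.913: |R|=0.54867 <1
  x=-2.222: |R|=1.51250 >1
  x=-1.928: |R|=1.13075 >1
Stable set (-1.8056, 0).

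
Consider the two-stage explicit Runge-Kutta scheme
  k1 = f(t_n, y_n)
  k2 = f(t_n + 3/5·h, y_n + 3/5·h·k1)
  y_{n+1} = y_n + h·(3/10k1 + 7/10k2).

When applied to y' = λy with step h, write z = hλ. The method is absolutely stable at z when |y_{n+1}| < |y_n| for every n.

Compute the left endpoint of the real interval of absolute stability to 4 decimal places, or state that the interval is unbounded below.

On y'=λy, z=hλ:
  k1=λy_n ⇒ h·k1=z·y_n;  k2=λ(1+3/5z)y_n ⇒ h·k2=z(1+3/5z)y_n
  y_{n+1}/y_n = 1 + 3/10z + 7/10z(1+3/5z) = 1 + z + 21/50z²
  ⇒ R(z) = 1 + z + 21/50z².

Need |R(x)|<1, x<0.
x=-1.22: |R|=0.4051
R=1: x+21/50x²=0 ⇒ x=−50/21=-2.3810; min R=1−1/(4·21/50)=0.4048>−1
Confirm numerically:
  x=-2.088: |R|=0.74309 <1
  x=-2.031: |R|=0.70148 <1
  x=-1.920: |R|=0.62829 <1
  x=-2.970: |R|=1.73478 >1
  x=-2.803: |R|=1.49686 >1
Stable set (-2.3810, 0).

left endpoint -2.3810.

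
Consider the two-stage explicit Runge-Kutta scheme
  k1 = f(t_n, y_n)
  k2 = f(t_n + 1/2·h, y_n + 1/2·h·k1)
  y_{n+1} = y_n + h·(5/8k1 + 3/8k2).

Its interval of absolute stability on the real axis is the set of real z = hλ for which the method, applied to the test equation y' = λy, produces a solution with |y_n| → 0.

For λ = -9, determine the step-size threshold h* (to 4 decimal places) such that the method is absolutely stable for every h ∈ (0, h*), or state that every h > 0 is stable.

(-5.3333,0); λ=-9 ⇒ h* = (16/3)/9 = 0.5926.

Test eqn y'=λy, z=hλ:
  k1=λy_n ⇒ h·k1=z·y_n;  k2=λ(1+1/2z)y_n ⇒ h·k2=z(1+1/2z)y_n
  y_{n+1}/y_n = 1 + 5/8z + 3/8z(1+1/2z) = 1 + z + 3/16z²
  R(z) = 1 + z + 3/16z².

Find x<0 with |R(x)|<1.
x=-1.57: |R|=0.1078
R=1: x+3/16x²=0 ⇒ x=−16/3=-5.3333; min R=1−1/(4·3/16)=-0.3333>−1
Confirm numerically:
  x=-4.844: |R|=0.55556 <1
  x=-3.701: |R|=0.13274 <1
  x=-3.371: |R|=0.24032 <1
  x=-2.470: |R|=0.32608 <1
  x=-5.668: |R|=1.35567 >1
  x=-5.433: |R|=1.10153 >1
  x=-5.380: |R|=1.04708 >1
Stable set (-5.3333, 0).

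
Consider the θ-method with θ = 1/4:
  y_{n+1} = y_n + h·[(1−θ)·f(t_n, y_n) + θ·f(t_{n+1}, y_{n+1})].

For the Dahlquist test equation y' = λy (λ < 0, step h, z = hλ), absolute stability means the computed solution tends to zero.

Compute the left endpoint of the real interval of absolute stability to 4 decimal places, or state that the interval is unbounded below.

z* = -4.0000.

Test eqn y'=λy, z=hλ:
  y_{n+1} = y_n + z·[3/4·y_n + 1/4·y_{n+1}] ⇒ (1 − 1/4z)y_{n+1} = (1 + 3/4z)y_n
  so R(z) = (1 + 3/4z)/(1 − 1/4z).

Boundary: |R(x)|=1, x<0.
x=-0.95: |R|=0.2323
R=−1: 1+3/4x = −1+1/4x ⇒ -1/2x=2 ⇒ x=2/(-1/2)=-4.0000
Confirm numerically:
  x=-3.350: |R|=0.82313 <1
  x=-2.758: |R|=0.63244 <1
  x=-2.007: |R|=0.33644 <1
  x=-4.422: |R|=1.10021 >1
  x=-4.125: |R|=1.03077 >1
So |R|<1 on (-4.0000, 0).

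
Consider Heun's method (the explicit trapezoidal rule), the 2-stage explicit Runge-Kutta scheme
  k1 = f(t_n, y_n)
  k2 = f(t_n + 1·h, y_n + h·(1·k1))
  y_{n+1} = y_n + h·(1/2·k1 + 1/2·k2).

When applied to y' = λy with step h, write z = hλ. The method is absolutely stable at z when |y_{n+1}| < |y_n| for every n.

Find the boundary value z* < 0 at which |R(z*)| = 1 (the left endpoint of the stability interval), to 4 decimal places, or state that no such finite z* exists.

Set f=λy, z=hλ:
  order 2, 2-stage ⇒ R(z)=1+z+z^2/2
  (e.g. R(-1.47)=0.61045, |R|=0.61045)

Solve |R(x)|<1 on ℝ⁻.
x=-1.47: |R|=0.6104
|R(-2.15)|=1.1612 |R(-1.31)|=0.5481 |R(-1.3)|=0.5450
Bisect:
  x_lo=-2.7719 |R|=2.0699  x_hi=-0.2354 |R|=0.7923
  mid=-1.50366 |R|=0.62684 →hi
  mid=-2.13779 |R|=1.14729 →lo
  mid=-1.82073 |R|=0.83680 →hi
  mid=-1.97926 |R|=0.97948 →hi
  mid=-2.05853 |R|=1.06024 →lo
  mid=-2.01889 |R|=1.01907 →lo
  mid=-1.99908 |R|=0.99908 →hi
  mid=-2.00899 |R|=1.00903 →lo
  mid=-2.00403 |R|=1.00404 →lo
  ...
  [-2.00001,-1.99985] ⇒ x*=-2.0000
Interval (-2.0000, 0).

z* = -2.0000.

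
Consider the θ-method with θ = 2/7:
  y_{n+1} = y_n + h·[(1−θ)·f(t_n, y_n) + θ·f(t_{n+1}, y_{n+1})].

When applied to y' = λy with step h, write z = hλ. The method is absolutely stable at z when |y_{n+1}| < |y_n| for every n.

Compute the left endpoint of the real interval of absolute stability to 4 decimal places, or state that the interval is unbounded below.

left endpoint -4.6667.

Test eqn y'=λy, z=hλ:
  y_{n+1} = y_n + z·[5/7·y_n + 2/7·y_{n+1}] ⇒ (1 − 2/7z)y_{n+1} = (1 + 5/7z)y_n
  ⇒ R(z) = (1 + 5/7z)/(1 − 2/7z).

Need |R(x)|<1, x<0.
x=-1.71: |R|=0.1488
R=−1: 1+5/7x = −1+2/7x ⇒ -3/7x=2 ⇒ x=2/(-3/7)=-4.6667
Confirm numerically:
  x=-4.500: |R|=0.96875 <1
  x=-3.657: |R|=0.78839 <1
  x=-3.569: |R|=0.76708 <1
  x=-5.166: |R|=1.08643 >1
  x=-4.843: |R|=1.03170 >1
  x=-4.707: |R|=1.00737 >1
Interval (-4.6667, 0).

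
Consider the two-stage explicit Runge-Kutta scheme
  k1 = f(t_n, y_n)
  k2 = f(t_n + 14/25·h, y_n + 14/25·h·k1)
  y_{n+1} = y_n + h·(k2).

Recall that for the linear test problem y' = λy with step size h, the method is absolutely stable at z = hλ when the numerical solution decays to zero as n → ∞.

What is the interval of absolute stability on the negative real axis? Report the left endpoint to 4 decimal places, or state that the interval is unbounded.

z∈(-1.7857,0).

With y'=λy (z=hλ):
  k1=λy_n ⇒ h·k1=z·y_n;  k2=λ(1+14/25z)y_n ⇒ h·k2=z(1+14/25z)y_n
  y_{n+1}/y_n = 1 + z(1+14/25z) = 1 + z + 14/25z²
  R(z) = 1 + z + 14/25z².

Find x<0 with |R(x)|<1.
x=-1.21: |R|=0.6099
R=1: x+14/25x²=0 ⇒ x=−25/14=-1.7857; min R=1−1/(4·14/25)=0.5536>−1
Confirm numerically:
  x=-1.434: |R|=0.71756 <1
  x=-1.327: |R|=0.65912 <1
  x=-1.017: |R|=0.56220 <1
  x=-0.886: |R|=0.55360 <1
  x=-2.326: |R|=1.70375 >1
  x=-2.257: |R|=1.59567 >1
  x=-2.152: |R|=1.44142 >1
Interval (-1.7857, 0).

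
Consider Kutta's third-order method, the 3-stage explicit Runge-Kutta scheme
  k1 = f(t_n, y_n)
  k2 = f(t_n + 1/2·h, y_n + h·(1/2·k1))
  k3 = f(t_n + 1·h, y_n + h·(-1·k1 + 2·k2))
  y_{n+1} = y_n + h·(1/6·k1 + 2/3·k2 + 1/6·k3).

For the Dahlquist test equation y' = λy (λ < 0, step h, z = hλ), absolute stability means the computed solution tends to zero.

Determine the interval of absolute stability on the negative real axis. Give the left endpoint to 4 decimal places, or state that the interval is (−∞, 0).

On y'=λy, z=hλ:
  order 3, 3-stage ⇒ R(z)=1+z+z^2/2+z^3/6
  (e.g. R(-0.94)=0.36337, |R|=0.36337)

Boundary: |R(x)|=1, x<0.
x=-0.94: |R|=0.3634
|R(-1.85)|=0.1940 |R(-1.64)|=0.0304 |R(-1.13)|=0.2680
Bisect:
  x_lo=-3.0620 |R|=2.1590  x_hi=-0.3485 |R|=0.7052
  mid=-1.70527 |R|=0.07777 →hi
  mid=-2.38365 |R|=0.79998 →hi
  mid=-2.72284 |R|=1.38036 →lo
  mid=-2.55324 |R|=1.06784 →lo
  mid=-2.46845 |R|=0.92863 →hi
  mid=-2.51084 |R|=0.99688 →hi
  mid=-2.53204 |R|=1.03201 →lo
  mid=-2.52144 |R|=1.01436 →lo
  mid=-2.51614 |R|=1.00560 →lo
  mid=-2.51349 |R|=1.00123 →lo
  ...
  [-2.51283,-2.51267] ⇒ x*=-2.5127
Interval (-2.5127, 0).

z∈(-2.5127,0).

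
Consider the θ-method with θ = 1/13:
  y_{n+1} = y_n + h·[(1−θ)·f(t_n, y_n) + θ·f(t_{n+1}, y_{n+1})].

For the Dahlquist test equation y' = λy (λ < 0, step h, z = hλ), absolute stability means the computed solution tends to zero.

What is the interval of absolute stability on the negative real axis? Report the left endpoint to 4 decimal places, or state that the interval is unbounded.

With y'=λy (z=hλ):
  y_{n+1} = y_n + z·[12/13·y_n + 1/13·y_{n+1}] ⇒ (1 − 1/13z)y_{n+1} = (1 + 12/13z)y_n
  Hence R(z) = (1 + 12/13z)/(1 − 1/13z).

Need |R(x)|<1, x<0.
x=-1.3: |R|=0.1818
R=−1: 1+12/13x = −1+1/13x ⇒ -11/13x=2 ⇒ x=2/(-11/13)=-2.3636
Confirm numerically:
  x=-1.980: |R|=0.71829 <1
  x=-1.868: |R|=0.63331 <1
  x=-1.662: |R|=0.47361 <1
  x=-2.791: |R|=1.29770 >1
  x=-2.747: |R|=1.26780 >1
  x=-2.404: |R|=1.02882 >1
Stable set (-2.3636, 0).

(-2.3636, 0).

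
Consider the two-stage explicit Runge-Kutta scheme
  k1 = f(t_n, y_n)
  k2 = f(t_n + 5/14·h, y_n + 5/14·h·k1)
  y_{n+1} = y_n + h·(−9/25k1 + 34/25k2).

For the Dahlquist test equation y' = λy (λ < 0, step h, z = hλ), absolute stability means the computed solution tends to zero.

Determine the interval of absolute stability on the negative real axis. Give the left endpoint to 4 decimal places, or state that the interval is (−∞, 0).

With y'=λy (z=hλ):
  k1=λy_n ⇒ h·k1=z·y_n;  k2=λ(1+5/14z)y_n ⇒ h·k2=z(1+5/14z)y_n
  y_{n+1}/y_n = 1 − 9/25z + 34/25z(1+5/14z) = 1 + z + 17/35z²
  R(z) = 1 + z + 17/35z².

Boundary: |R(x)|=1, x<0.
x=-1.07: |R|=0.4861
R=1: x+17/35x²=0 ⇒ x=−35/17=-2.0588; min R=1−1/(4·17/35)=0.4853>−1
Confirm numerically:
  x=-2.000: |R|=0.94286 <1
  x=-1.273: |R|=0.51411 <1
  x=-0.981: |R|=0.48643 <1
  x=-2.575: |R|=1.64559 >1
  x=-2.531: |R|=1.58047 >1
  x=-2.281: |R|=1.24615 >1
So |R|<1 on (-2.0588, 0).

z∈(-2.0588,0).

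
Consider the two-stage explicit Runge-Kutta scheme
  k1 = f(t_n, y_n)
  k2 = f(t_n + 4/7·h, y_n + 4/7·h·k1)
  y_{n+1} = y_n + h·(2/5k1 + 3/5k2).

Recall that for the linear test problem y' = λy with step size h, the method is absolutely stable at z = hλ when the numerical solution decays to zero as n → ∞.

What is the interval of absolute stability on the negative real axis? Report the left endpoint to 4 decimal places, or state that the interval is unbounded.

z∈(-2.9167,0).

On y'=λy, z=hλ:
  k1=λy_n ⇒ h·k1=z·y_n;  k2=λ(1+4/7z)y_n ⇒ h·k2=z(1+4/7z)y_n
  y_{n+1}/y_n = 1 + 2/5z + 3/5z(1+4/7z) = 1 + z + 12/35z²
  ⇒ R(z) = 1 + z + 12/35z².

Need |R(x)|<1, x<0.
x=-1.56: |R|=0.2744
R=1: x+12/35x²=0 ⇒ x=−35/12=-2.9167; min R=1−1/(4·12/35)=0.2708>−1
Confirm numerically:
  x=-2.389: |R|=0.56780 <1
  x=-2.234: |R|=0.47712 <1
  x=-1.206: |R|=0.29266 <1
  x=-3.482: |R|=1.67491 >1
  x=-3.140: |R|=1.24043 >1
Interval (-2.9167, 0).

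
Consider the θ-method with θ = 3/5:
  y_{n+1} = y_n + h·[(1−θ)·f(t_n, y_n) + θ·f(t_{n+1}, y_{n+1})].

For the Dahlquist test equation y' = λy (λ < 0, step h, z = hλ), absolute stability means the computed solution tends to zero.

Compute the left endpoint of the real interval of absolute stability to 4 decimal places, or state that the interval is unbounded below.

Set f=λy, z=hλ:
  y_{n+1} = y_n + z·[2/5·y_n + 3/5·y_{n+1}] ⇒ (1 − 3/5z)y_{n+1} = (1 + 2/5z)y_n
  Hence R(z) = (1 + 2/5z)/(1 − 3/5z).

Need |R(x)|<1, x<0.
x=-0.73: |R|=0.4924
x=-2: |R|=0.0909
x=-10: |R|=0.4286
x=-100: |R|=0.6393
θ=3/5≥1/2 ⇒ |1+2/5x|<|1−3/5x| ∀x<0 ⇒ interval (−∞,0).

unbounded; (−∞, 0).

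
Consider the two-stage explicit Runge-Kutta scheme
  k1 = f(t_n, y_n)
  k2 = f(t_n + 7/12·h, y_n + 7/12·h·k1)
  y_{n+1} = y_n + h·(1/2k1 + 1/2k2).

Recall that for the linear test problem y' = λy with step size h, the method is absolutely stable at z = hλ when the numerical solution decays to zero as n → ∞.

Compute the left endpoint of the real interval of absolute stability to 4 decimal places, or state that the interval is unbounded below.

With y'=λy (z=hλ):
  k1=λy_n ⇒ h·k1=z·y_n;  k2=λ(1+7/12z)y_n ⇒ h·k2=z(1+7/12z)y_n
  y_{n+1}/y_n = 1 + 1/2z + 1/2z(1+7/12z) = 1 + z + 7/24z²
  R(z) = 1 + z + 7/24z².

Boundary: |R(x)|=1, x<0.
x=-1.79: |R|=0.1445
R=1: x+7/24x²=0 ⇒ x=−24/7=-3.4286; min R=1−1/(4·7/24)=0.1429>−1
Confirm numerically:
  x=-3.313: |R|=0.88832 <1
  x=-2.720: |R|=0.43787 <1
  x=-2.366: |R|=0.26674 <1
  x=-2.353: |R|=0.26184 <1
  x=-4.020: |R|=1.69345 >1
  x=-3.824: |R|=1.44103 >1
  x=-3.534: |R|=1.10867 >1
Stable set (-3.4286, 0).

z* = -3.4286.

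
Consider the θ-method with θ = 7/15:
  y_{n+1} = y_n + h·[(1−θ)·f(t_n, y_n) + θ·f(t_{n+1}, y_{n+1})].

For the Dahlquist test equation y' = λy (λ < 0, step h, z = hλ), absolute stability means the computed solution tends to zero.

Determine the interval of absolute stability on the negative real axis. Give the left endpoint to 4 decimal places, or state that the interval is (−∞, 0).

Test eqn y'=λy, z=hλ:
  y_{n+1} = y_n + z·[8/15·y_n + 7/15·y_{n+1}] ⇒ (1 − 7/15z)y_{n+1} = (1 + 8/15z)y_n
  Hence R(z) = (1 + 8/15z)/(1 − 7/15z).

Solve |R(x)|<1 on ℝ⁻.
x=-0.85: |R|=0.3914
R=−1: 1+8/15x = −1+7/15x ⇒ -1/15x=2 ⇒ x=2/(-1/15)=-30.0000
Confirm numerically:
  x=-29.021: |R|=0.99551 <1
  x=-22.395: |R|=0.95572 <1
  x=-19.936: |R|=0.93488 <1
  x=-14.867: |R|=0.87291 <1
  x=-30.316: |R|=1.00139 >1
  x=-30.190: |R|=1.00084 >1
  x=-30.075: |R|=1.00033 >1
So |R|<1 on (-30.0000, 0).

z∈(-30.0000,0).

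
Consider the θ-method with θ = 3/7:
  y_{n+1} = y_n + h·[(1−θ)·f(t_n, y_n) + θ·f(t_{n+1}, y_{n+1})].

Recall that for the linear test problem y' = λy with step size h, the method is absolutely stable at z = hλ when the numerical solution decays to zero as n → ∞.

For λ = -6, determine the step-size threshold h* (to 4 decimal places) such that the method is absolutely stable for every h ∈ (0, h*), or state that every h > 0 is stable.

With y'=λy (z=hλ):
  y_{n+1} = y_n + z·[4/7·y_n + 3/7·y_{n+1}] ⇒ (1 − 3/7z)y_{n+1} = (1 + 4/7z)y_n
  so R(z) = (1 + 4/7z)/(1 − 3/7z).

Boundary: |R(x)|=1, x<0.
x=-0.56: |R|=0.5484
R=−1: 1+4/7x = −1+3/7x ⇒ -1/7x=2 ⇒ x=2/(-1/7)=-14.0000
Confirm numerically:
  x=-11.610: |R|=0.94286 <1
  x=-8.657: |R|=0.83795 <1
  x=-8.460: |R|=0.82891 <1
  x=-14.571: |R|=1.01126 >1
  x=-14.306: |R|=1.00613 >1
  x=-14.150: |R|=1.00303 >1
Stable set (-14.0000, 0).

(-14.0000,0); λ=-6 ⇒ h* = (14)/6 = 2.3333.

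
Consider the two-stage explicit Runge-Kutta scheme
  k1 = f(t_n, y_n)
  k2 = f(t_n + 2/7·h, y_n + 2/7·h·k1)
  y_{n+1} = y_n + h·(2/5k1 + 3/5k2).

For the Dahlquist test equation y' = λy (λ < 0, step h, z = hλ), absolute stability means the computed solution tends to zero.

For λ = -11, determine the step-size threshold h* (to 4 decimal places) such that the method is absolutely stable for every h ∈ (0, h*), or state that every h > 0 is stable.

(-5.8333,0); λ=-11 ⇒ h* = (35/6)/11 = 0.5303.

Set f=λy, z=hλ:
  k1=λy_n ⇒ h·k1=z·y_n;  k2=λ(1+2/7z)y_n ⇒ h·k2=z(1+2/7z)y_n
  y_{n+1}/y_n = 1 + 2/5z + 3/5z(1+2/7z) = 1 + z + 6/35z²
  ⇒ R(z) = 1 + z + 6/35z².

Boundary: |R(x)|=1, x<0.
x=-1.41: |R|=0.0692
R=1: x+6/35x²=0 ⇒ x=−35/6=-5.8333; min R=1−1/(4·6/35)=-0.4583>−1
Confirm numerically:
  x=-5.260: |R|=0.48302 <1
  x=-5.171: |R|=0.41287 <1
  x=-4.943: |R|=0.24556 <1
  x=-4.732: |R|=0.10660 <1
  x=-6.198: |R|=1.38746 >1
  x=-6.154: |R|=1.33829 >1
  x=-6.076: |R|=1.25276 >1
So |R|<1 on (-5.8333, 0).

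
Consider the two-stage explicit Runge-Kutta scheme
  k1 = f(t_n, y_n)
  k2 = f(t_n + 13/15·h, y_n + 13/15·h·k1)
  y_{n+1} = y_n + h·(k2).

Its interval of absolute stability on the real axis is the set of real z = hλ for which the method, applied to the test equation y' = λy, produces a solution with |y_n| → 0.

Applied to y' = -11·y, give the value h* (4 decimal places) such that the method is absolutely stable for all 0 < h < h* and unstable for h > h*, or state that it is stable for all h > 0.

Set f=λy, z=hλ:
  k1=λy_n ⇒ h·k1=z·y_n;  k2=λ(1+13/15z)y_n ⇒ h·k2=z(1+13/15z)y_n
  y_{n+1}/y_n = 1 + z(1+13/15z) = 1 + z + 13/15z²
  Hence R(z) = 1 + z + 13/15z².

Boundary: |R(x)|=1, x<0.
x=-1: |R|=0.8667
R=1: x+13/15x²=0 ⇒ x=−15/13=-1.1538; min R=1−1/(4·13/15)=0.7115>−1
Confirm numerically:
  x=-0.981: |R|=0.85305 <1
  x=-0.908: |R|=0.80654 <1
  x=-0.777: |R|=0.74623 <1
  x=-1.710: |R|=1.82422 >1
  x=-1.607: |R|=1.63112 >1
  x=-1.292: |R|=1.15470 >1
Interval (-1.1538, 0).

(-1.1538,0); λ=-11 ⇒ h* = (15/13)/11 = 0.1049.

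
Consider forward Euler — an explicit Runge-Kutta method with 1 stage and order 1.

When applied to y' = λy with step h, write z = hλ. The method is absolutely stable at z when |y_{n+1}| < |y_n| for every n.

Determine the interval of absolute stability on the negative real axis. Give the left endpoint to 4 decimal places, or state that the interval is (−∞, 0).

Set f=λy, z=hλ:
  order 1, 1-stage ⇒ R(z)=1+z
  (e.g. R(-0.38)=0.62000, |R|=0.62000)

Boundary: |R(x)|=1, x<0.
x=-0.38: |R|=0.6200
|R(-2.27)|=1.2700 |R(-2.08)|=1.0800 |R(-1.58)|=0.5800
Bisect:
  x_lo=-2.4202 |R|=1.4202  x_hi=-0.3959 |R|=0.6041
  mid=-1.40808 |R|=0.40808 →hi
  mid=-1.91416 |R|=0.91416 →hi
  mid=-2.16721 |R|=1.16721 →lo
  mid=-2.04068 |R|=1.04068 →lo
  mid=-1.97742 |R|=0.97742 →hi
  mid=-2.00905 |R|=1.00905 →lo
  mid=-1.99324 |R|=0.99324 →hi
  mid=-2.00115 |R|=1.00115 →lo
  mid=-1.99719 |R|=0.99719 →hi
  ...
  [-2.00003,-1.99991] ⇒ x*=-2.0000
Interval (-2.0000, 0).

(-2.0000, 0).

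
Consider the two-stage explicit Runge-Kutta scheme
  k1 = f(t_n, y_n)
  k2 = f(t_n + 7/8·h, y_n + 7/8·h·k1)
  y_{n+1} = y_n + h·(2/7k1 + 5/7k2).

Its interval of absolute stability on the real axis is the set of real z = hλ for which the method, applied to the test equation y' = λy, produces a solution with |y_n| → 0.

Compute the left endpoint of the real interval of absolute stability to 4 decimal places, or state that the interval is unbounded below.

On y'=λy, z=hλ:
  k1=λy_n ⇒ h·k1=z·y_n;  k2=λ(1+7/8z)y_n ⇒ h·k2=z(1+7/8z)y_n
  y_{n+1}/y_n = 1 + 2/7z + 5/7z(1+7/8z) = 1 + z + 5/8z²
  Hence R(z) = 1 + z + 5/8z².

Solve |R(x)|<1 on ℝ⁻.
x=-1.53: |R|=0.9331
R=1: x+5/8x²=0 ⇒ x=−8/5=-1.6000; min R=1−1/(4·5/8)=0.6000>−1
Confirm numerically:
  x=-1.403: |R|=0.82726 <1
  x=-1.149: |R|=0.67613 <1
  x=-0.969: |R|=0.61785 <1
  x=-0.795: |R|=0.60002 <1
  x=-2.096: |R|=1.64976 >1
  x=-1.747: |R|=1.16051 >1
  x=-1.676: |R|=1.07961 >1
So |R|<1 on (-1.6000, 0).

left endpoint -1.6000.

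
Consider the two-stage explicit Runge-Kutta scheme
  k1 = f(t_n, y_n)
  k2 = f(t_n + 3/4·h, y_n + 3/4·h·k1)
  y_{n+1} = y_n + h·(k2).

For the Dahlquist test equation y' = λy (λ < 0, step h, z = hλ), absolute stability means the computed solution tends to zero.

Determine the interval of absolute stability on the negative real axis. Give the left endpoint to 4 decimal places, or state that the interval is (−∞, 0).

z∈(-1.3333,0).

On y'=λy, z=hλ:
  k1=λy_n ⇒ h·k1=z·y_n;  k2=λ(1+3/4z)y_n ⇒ h·k2=z(1+3/4z)y_n
  y_{n+1}/y_n = 1 + z(1+3/4z) = 1 + z + 3/4z²
  Hence R(z) = 1 + z + 3/4z².

Find x<0 with |R(x)|<1.
x=-1.32: |R|=0.9868
R=1: x+3/4x²=0 ⇒ x=−4/3=-1.3333; min R=1−1/(4·3/4)=0.6667>−1
Confirm numerically:
  x=-1.097: |R|=0.80556 <1
  x=-1.096: |R|=0.80491 <1
  x=-1.069: |R|=0.78807 <1
  x=-1.025: |R|=0.76297 <1
  x=-1.568: |R|=1.27597 >1
  x=-1.374: |R|=1.04191 >1
Stable set (-1.3333, 0).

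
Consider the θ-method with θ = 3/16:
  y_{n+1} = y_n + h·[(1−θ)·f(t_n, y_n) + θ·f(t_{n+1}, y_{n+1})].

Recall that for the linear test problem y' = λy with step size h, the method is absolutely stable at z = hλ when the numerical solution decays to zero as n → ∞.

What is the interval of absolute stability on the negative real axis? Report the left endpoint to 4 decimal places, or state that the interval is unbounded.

z∈(-3.2000,0).

With y'=λy (z=hλ):
  y_{n+1} = y_n + z·[13/16·y_n + 3/16·y_{n+1}] ⇒ (1 − 3/16z)y_{n+1} = (1 + 13/16z)y_n
  ⇒ R(z) = (1 + 13/16z)/(1 − 3/16z).

Need |R(x)|<1, x<0.
x=-1.45: |R|=0.1400
R=−1: 1+13/16x = −1+3/16x ⇒ -5/8x=2 ⇒ x=2/(-5/8)=-3.2000
Confirm numerically:
  x=-1.856: |R|=0.37685 <1
  x=-1.803: |R|=0.34747 <1
  x=-1.531: |R|=0.18953 <1
  x=-3.760: |R|=1.20528 >1
  x=-3.674: |R|=1.17541 >1
  x=-3.490: |R|=1.10956 >1
Interval (-3.2000, 0).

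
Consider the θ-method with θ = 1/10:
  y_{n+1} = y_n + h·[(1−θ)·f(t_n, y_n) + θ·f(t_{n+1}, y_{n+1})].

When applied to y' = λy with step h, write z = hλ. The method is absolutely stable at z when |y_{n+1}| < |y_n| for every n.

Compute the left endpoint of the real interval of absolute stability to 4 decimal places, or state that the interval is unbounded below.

Test eqn y'=λy, z=hλ:
  y_{n+1} = y_n + z·[9/10·y_n + 1/10·y_{n+1}] ⇒ (1 − 1/10z)y_{n+1} = (1 + 9/10z)y_n
  Hence R(z) = (1 + 9/10z)/(1 − 1/10z).

Need |R(x)|<1, x<0.
x=-1.35: |R|=0.1894
R=−1: 1+9/10x = −1+1/10x ⇒ -4/5x=2 ⇒ x=2/(-4/5)=-2.5000
Confirm numerically:
  x=-2.290: |R|=0.86330 <1
  x=-1.382: |R|=0.21420 <1
  x=-1.378: |R|=0.21111 <1
  x=-2.949: |R|=1.27740 >1
  x=-2.772: |R|=1.17037 >1
  x=-2.542: |R|=1.02679 >1
So |R|<1 on (-2.5000, 0).

z* = -2.5000.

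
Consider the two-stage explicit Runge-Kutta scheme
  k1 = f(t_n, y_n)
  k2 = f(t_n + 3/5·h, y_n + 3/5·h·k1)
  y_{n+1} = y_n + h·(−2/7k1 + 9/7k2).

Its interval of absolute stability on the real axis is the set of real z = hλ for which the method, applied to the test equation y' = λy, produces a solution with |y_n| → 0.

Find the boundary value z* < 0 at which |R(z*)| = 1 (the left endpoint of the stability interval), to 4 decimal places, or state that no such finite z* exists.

Set f=λy, z=hλ:
  k1=λy_n ⇒ h·k1=z·y_n;  k2=λ(1+3/5z)y_n ⇒ h·k2=z(1+3/5z)y_n
  y_{n+1}/y_n = 1 − 2/7z + 9/7z(1+3/5z) = 1 + z + 27/35z²
  ⇒ R(z) = 1 + z + 27/35z².

Boundary: |R(x)|=1, x<0.
x=-0.3: |R|=0.7694
R=1: x+27/35x²=0 ⇒ x=−35/27=-1.2963; min R=1−1/(4·27/35)=0.6759>−1
Confirm numerically:
  x=-1.117: |R|=0.84550 <1
  x=-0.765: |R|=0.68646 <1
  x=-0.629: |R|=0.67621 <1
  x=-0.605: |R|=0.67736 <1
  x=-1.675: |R|=1.48934 >1
  x=-1.415: |R|=1.12957 >1
So |R|<1 on (-1.2963, 0).

left endpoint -1.2963.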